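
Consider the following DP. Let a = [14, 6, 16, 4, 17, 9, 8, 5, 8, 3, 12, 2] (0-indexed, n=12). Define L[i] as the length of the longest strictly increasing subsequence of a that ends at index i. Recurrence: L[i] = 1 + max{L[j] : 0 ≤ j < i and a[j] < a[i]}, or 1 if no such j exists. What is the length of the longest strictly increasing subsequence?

   i    0    1    2    3    4    5    6    7    8    9   10   11
a[i]   14    6   16    4   17    9    8    5    8    3   12    2
L[i]    1    1    2    1    3    2    2    2    3    1    4    1

4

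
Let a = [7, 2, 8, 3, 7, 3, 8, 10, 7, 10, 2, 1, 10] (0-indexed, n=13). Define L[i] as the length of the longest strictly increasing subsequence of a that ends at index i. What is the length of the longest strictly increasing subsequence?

5

   i    0    1    2    3    4    5    6    7    8    9   10   11   12
a[i]    7    2    8    3    7    3    8   10    7   10    2    1   10
L[i]    1    1    2    2    3    2    4    5    3    5    1    1    5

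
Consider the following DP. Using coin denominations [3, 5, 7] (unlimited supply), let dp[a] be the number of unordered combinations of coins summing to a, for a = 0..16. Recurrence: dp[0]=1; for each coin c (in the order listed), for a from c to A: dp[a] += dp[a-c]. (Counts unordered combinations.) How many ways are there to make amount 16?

2

after  coin     0     1     2     3     4     5     6     7     8     9    10    11    12    13    14    15    16
          3     1     0     0     1     0     0     1     0     0     1     0     0     1     0     0     1     0
          5     1     0     0     1     0     1     1     0     1     1     1     1     1     1     1     2     1
          7     1     0     0     1     0     1     1     1     1     1     2     1     2     2     2     3     2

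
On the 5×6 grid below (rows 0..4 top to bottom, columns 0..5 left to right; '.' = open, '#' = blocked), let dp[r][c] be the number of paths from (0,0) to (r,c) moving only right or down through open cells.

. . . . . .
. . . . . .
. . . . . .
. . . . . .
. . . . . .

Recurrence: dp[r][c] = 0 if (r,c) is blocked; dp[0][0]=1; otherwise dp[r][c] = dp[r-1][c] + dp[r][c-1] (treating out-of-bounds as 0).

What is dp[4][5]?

126

r\c   0   1   2   3   4   5
  0   1   1   1   1   1   1
  1   1   2   3   4   5   6
  2   1   3   6  10  15  21
  3   1   4  10  20  35  56
  4   1   5  15  35  70 126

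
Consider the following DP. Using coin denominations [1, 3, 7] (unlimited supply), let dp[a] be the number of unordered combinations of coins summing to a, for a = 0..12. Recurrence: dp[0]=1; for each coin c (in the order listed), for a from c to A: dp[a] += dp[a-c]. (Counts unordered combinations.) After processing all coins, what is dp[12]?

after  coin     0     1     2     3     4     5     6     7     8     9    10    11    12
          1     1     1     1     1     1     1     1     1     1     1     1     1     1
          3     1     1     1     2     2     2     3     3     3     4     4     4     5
          7     1     1     1     2     2     2     3     4     4     5     6     6     7

7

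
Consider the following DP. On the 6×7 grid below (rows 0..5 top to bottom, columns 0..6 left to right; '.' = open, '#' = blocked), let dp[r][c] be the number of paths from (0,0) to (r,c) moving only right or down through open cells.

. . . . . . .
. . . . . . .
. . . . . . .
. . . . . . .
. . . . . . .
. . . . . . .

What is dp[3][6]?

84

r\c   0   1   2   3   4   5   6
  0   1   1   1   1   1   1   1
  1   1   2   3   4   5   6   7
  2   1   3   6  10  15  21  28
  3   1   4  10  20  35  56  84
  4   1   5  15  35  70 126 210
  5   1   6  21  56 126 252 462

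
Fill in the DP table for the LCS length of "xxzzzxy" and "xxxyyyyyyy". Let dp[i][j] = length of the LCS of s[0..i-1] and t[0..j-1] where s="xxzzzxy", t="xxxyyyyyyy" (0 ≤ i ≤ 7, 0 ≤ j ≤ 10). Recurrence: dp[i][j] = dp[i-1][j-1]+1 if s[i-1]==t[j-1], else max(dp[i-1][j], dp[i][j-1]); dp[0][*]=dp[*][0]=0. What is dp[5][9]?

2

   ''  x  x  x  y  y  y  y  y  y  y
''  0  0  0  0  0  0  0  0  0  0  0
 x  0  1  1  1  1  1  1  1  1  1  1
 x  0  1  2  2  2  2  2  2  2  2  2
 z  0  1  2  2  2  2  2  2  2  2  2
 z  0  1  2  2  2  2  2  2  2  2  2
 z  0  1  2  2  2  2  2  2  2  2  2
 x  0  1  2  3  3  3  3  3  3  3  3
 y  0  1  2  3  4  4  4  4  4  4  4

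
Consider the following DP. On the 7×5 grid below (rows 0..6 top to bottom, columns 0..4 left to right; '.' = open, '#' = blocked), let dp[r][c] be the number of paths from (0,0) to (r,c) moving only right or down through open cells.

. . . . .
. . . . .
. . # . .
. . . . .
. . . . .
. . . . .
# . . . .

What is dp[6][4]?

r\c   0   1   2   3   4
  0   1   1   1   1   1
  1   1   2   3   4   5
  2   1   3   0   4   9
  3   1   4   4   8  17
  4   1   5   9  17  34
  5   1   6  15  32  66
  6   0   6  21  53 119

119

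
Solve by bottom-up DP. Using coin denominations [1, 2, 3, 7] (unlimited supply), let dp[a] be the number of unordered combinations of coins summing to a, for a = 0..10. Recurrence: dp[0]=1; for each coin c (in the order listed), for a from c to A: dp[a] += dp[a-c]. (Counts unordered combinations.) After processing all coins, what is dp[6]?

after  coin     0     1     2     3     4     5     6     7     8     9    10
          1     1     1     1     1     1     1     1     1     1     1     1
          2     1     1     2     2     3     3     4     4     5     5     6
          3     1     1     2     3     4     5     7     8    10    12    14
          7     1     1     2     3     4     5     7     9    11    14    17

7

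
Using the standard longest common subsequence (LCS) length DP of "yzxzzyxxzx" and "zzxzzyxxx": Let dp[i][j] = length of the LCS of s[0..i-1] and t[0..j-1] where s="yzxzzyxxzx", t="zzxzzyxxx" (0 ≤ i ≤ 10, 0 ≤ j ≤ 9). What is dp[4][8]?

3

   ''  z  z  x  z  z  y  x  x  x
''  0  0  0  0  0  0  0  0  0  0
 y  0  0  0  0  0  0  1  1  1  1
 z  0  1  1  1  1  1  1  1  1  1
 x  0  1  1  2  2  2  2  2  2  2
 z  0  1  2  2  3  3  3  3  3  3
 z  0  1  2  2  3  4  4  4  4  4
 y  0  1  2  2  3  4  5  5  5  5
 x  0  1  2  3  3  4  5  6  6  6
 x  0  1  2  3  3  4  5  6  7  7
 z  0  1  2  3  4  4  5  6  7  7
 x  0  1  2  3  4  4  5  6  7  8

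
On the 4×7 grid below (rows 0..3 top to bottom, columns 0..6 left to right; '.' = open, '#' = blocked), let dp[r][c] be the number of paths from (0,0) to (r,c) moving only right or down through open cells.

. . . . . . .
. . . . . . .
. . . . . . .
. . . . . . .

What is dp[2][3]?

10

r\c   0   1   2   3   4   5   6
  0   1   1   1   1   1   1   1
  1   1   2   3   4   5   6   7
  2   1   3   6  10  15  21  28
  3   1   4  10  20  35  56  84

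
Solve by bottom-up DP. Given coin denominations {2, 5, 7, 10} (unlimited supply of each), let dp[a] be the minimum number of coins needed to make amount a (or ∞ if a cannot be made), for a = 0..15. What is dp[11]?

 a  0  1  2  3  4  5  6  7  8  9 10 11 12 13 14 15
dp  0  -  1  -  2  1  3  1  4  2  1  3  2  4  2  2
(- denotes ∞ / unreachable)

3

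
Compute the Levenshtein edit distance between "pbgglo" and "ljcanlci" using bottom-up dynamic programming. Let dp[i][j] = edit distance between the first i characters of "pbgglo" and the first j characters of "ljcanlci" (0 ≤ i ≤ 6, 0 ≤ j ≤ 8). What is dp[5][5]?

   ''  l  j  c  a  n  l  c  i
''  0  1  2  3  4  5  6  7  8
 p  1  1  2  3  4  5  6  7  8
 b  2  2  2  3  4  5  6  7  8
 g  3  3  3  3  4  5  6  7  8
 g  4  4  4  4  4  5  6  7  8
 l  5  4  5  5  5  5  5  6  7
 o  6  5  5  6  6  6  6  6  7

5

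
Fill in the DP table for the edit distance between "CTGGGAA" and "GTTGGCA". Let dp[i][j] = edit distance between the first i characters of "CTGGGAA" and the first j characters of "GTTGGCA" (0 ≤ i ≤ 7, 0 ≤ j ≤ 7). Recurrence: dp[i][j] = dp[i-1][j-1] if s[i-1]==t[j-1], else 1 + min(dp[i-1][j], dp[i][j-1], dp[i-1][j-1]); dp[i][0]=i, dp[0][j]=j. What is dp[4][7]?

4

   ''  G  T  T  G  G  C  A
''  0  1  2  3  4  5  6  7
 C  1  1  2  3  4  5  5  6
 T  2  2  1  2  3  4  5  6
 G  3  2  2  2  2  3  4  5
 G  4  3  3  3  2  2  3  4
 G  5  4  4  4  3  2  3  4
 A  6  5  5  5  4  3  3  3
 A  7  6  6  6  5  4  4  3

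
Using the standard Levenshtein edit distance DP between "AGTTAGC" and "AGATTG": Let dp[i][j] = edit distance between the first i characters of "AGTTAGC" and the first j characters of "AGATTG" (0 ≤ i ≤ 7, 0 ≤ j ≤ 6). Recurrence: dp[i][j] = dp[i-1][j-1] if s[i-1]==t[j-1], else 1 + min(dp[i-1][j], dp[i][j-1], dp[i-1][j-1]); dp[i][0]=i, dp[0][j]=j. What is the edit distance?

   ''  A  G  A  T  T  G
''  0  1  2  3  4  5  6
 A  1  0  1  2  3  4  5
 G  2  1  0  1  2  3  4
 T  3  2  1  1  1  2  3
 T  4  3  2  2  1  1  2
 A  5  4  3  2  2  2  2
 G  6  5  4  3  3  3  2
 C  7  6  5  4  4  4  3

3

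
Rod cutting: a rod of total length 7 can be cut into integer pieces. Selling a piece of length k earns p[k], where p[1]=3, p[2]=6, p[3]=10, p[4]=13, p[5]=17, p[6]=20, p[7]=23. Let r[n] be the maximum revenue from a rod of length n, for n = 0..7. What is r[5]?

17

   n    0    1    2    3    4    5    6    7
r[n]    0    3    6   10   13   17   20   23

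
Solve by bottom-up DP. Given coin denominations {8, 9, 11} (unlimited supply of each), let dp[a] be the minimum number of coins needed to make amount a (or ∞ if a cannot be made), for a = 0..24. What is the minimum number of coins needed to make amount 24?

 a  0  1  2  3  4  5  6  7  8  9 10 11 12 13 14 15 16 17 18 19 20 21 22 23 24
dp  0  -  -  -  -  -  -  -  1  1  -  1  -  -  -  -  2  2  2  2  2  -  2  -  3
(- denotes ∞ / unreachable)

3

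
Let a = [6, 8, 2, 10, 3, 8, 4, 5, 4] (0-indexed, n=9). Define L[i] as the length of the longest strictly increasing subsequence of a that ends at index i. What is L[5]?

   i    0    1    2    3    4    5    6    7    8
a[i]    6    8    2   10    3    8    4    5    4
L[i]    1    2    1    3    2    3    3    4    3

3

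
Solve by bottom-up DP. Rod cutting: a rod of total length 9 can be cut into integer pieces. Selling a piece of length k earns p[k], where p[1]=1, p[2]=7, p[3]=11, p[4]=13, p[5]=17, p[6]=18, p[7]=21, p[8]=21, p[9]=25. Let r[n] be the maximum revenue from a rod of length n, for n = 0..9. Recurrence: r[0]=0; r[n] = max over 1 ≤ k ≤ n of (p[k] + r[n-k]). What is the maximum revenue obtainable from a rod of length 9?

33

   n    0    1    2    3    4    5    6    7    8    9
r[n]    0    1    7   11   14   18   22   25   29   33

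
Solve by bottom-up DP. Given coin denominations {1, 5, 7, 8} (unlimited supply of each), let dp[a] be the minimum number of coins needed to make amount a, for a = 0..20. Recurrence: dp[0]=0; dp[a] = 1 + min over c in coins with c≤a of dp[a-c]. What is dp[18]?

 a  0  1  2  3  4  5  6  7  8  9 10 11 12 13 14 15 16 17 18 19 20
dp  0  1  2  3  4  1  2  1  1  2  2  3  2  2  2  2  2  3  3  3  3

3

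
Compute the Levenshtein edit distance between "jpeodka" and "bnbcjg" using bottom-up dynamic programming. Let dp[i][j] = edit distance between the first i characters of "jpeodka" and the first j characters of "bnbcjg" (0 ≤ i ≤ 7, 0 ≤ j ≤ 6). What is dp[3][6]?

   ''  b  n  b  c  j  g
''  0  1  2  3  4  5  6
 j  1  1  2  3  4  4  5
 p  2  2  2  3  4  5  5
 e  3  3  3  3  4  5  6
 o  4  4  4  4  4  5  6
 d  5  5  5  5  5  5  6
 k  6  6  6  6  6  6  6
 a  7  7  7  7  7  7  7

6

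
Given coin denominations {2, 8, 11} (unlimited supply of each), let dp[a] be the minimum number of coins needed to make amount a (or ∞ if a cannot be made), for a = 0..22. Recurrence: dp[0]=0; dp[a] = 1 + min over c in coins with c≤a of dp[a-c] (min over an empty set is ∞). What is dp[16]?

2

 a  0  1  2  3  4  5  6  7  8  9 10 11 12 13 14 15 16 17 18 19 20 21 22
dp  0  -  1  -  2  -  3  -  1  -  2  1  3  2  4  3  2  4  3  2  4  3  2
(- denotes ∞ / unreachable)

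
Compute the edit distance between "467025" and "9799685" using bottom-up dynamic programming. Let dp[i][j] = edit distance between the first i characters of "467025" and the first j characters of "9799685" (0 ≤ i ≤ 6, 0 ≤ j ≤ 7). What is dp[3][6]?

   ''  9  7  9  9  6  8  5
''  0  1  2  3  4  5  6  7
 4  1  1  2  3  4  5  6  7
 6  2  2  2  3  4  4  5  6
 7  3  3  2  3  4  5  5  6
 0  4  4  3  3  4  5  6  6
 2  5  5  4  4  4  5  6  7
 5  6  6  5  5  5  5  6  6

5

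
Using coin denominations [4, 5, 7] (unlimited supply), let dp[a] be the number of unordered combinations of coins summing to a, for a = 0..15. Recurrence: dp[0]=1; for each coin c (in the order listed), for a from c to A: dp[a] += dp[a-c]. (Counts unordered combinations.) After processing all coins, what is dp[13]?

1

after  coin     0     1     2     3     4     5     6     7     8     9    10    11    12    13    14    15
          4     1     0     0     0     1     0     0     0     1     0     0     0     1     0     0     0
          5     1     0     0     0     1     1     0     0     1     1     1     0     1     1     1     1
          7     1     0     0     0     1     1     0     1     1     1     1     1     2     1     2     2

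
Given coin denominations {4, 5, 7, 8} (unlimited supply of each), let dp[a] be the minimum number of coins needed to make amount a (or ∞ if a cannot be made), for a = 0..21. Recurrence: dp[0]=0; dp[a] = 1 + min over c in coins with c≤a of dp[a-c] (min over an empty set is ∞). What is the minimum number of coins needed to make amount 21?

3

 a  0  1  2  3  4  5  6  7  8  9 10 11 12 13 14 15 16 17 18 19 20 21
dp  0  -  -  -  1  1  -  1  1  2  2  2  2  2  2  2  2  3  3  3  3  3
(- denotes ∞ / unreachable)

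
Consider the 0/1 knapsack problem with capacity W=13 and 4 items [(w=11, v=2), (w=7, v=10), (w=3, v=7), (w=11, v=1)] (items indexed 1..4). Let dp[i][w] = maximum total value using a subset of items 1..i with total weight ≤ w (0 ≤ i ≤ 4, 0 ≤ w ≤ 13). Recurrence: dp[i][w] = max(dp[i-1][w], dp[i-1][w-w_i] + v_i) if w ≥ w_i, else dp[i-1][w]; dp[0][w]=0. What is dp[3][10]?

i\w   0   1   2   3   4   5   6   7   8   9  10  11  12  13
  0   0   0   0   0   0   0   0   0   0   0   0   0   0   0
  1   0   0   0   0   0   0   0   0   0   0   0   2   2   2
  2   0   0   0   0   0   0   0  10  10  10  10  10  10  10
  3   0   0   0   7   7   7   7  10  10  10  17  17  17  17
  4   0   0   0   7   7   7   7  10  10  10  17  17  17  17

17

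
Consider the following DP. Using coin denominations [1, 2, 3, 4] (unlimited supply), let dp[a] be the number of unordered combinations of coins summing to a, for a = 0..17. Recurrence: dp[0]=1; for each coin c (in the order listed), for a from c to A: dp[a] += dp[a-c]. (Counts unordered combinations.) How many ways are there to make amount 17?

after  coin     0     1     2     3     4     5     6     7     8     9    10    11    12    13    14    15    16    17
          1     1     1     1     1     1     1     1     1     1     1     1     1     1     1     1     1     1     1
          2     1     1     2     2     3     3     4     4     5     5     6     6     7     7     8     8     9     9
          3     1     1     2     3     4     5     7     8    10    12    14    16    19    21    24    27    30    33
          4     1     1     2     3     5     6     9    11    15    18    23    27    34    39    47    54    64    72

72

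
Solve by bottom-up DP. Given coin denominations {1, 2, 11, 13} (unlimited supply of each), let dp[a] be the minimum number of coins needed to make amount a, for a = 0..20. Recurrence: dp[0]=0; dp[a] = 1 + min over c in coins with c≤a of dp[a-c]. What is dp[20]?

 a  0  1  2  3  4  5  6  7  8  9 10 11 12 13 14 15 16 17 18 19 20
dp  0  1  1  2  2  3  3  4  4  5  5  1  2  1  2  2  3  3  4  4  5

5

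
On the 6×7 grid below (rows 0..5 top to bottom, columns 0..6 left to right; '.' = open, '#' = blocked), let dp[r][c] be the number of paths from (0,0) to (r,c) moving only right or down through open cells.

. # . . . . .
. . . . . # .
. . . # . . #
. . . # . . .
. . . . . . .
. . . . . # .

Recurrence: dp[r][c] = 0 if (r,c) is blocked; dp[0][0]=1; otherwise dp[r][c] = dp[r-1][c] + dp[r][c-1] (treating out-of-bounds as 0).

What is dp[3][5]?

2

r\c   0   1   2   3   4   5   6
  0   1   0   0   0   0   0   0
  1   1   1   1   1   1   0   0
  2   1   2   3   0   1   1   0
  3   1   3   6   0   1   2   2
  4   1   4  10  10  11  13  15
  5   1   5  15  25  36   0  15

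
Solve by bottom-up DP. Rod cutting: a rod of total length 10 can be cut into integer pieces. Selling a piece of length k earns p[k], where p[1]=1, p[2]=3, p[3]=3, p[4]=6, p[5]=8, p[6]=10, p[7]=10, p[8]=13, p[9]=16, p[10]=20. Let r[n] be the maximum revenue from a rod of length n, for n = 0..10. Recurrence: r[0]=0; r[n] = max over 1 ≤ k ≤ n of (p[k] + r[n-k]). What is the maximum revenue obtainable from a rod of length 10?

   n    0    1    2    3    4    5    6    7    8    9   10
r[n]    0    1    3    4    6    8   10   11   13   16   20

20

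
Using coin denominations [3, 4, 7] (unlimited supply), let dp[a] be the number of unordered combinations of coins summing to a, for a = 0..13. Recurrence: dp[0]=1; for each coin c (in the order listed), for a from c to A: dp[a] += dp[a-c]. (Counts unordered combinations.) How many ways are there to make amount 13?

after  coin     0     1     2     3     4     5     6     7     8     9    10    11    12    13
          3     1     0     0     1     0     0     1     0     0     1     0     0     1     0
          4     1     0     0     1     1     0     1     1     1     1     1     1     2     1
          7     1     0     0     1     1     0     1     2     1     1     2     2     2     2

2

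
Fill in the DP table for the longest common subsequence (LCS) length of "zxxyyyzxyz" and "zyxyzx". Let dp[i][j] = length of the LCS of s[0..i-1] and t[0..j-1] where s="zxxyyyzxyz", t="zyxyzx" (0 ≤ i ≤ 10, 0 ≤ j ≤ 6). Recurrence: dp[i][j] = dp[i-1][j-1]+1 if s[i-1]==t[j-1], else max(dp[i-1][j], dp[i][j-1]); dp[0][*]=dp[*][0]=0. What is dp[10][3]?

   ''  z  y  x  y  z  x
''  0  0  0  0  0  0  0
 z  0  1  1  1  1  1  1
 x  0  1  1  2  2  2  2
 x  0  1  1  2  2  2  3
 y  0  1  2  2  3  3  3
 y  0  1  2  2  3  3  3
 y  0  1  2  2  3  3  3
 z  0  1  2  2  3  4  4
 x  0  1  2  3  3  4  5
 y  0  1  2  3  4  4  5
 z  0  1  2  3  4  5  5

3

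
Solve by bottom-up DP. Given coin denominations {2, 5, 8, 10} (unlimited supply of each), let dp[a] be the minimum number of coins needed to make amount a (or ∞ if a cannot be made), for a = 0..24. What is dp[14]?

3

 a  0  1  2  3  4  5  6  7  8  9 10 11 12 13 14 15 16 17 18 19 20 21 22 23 24
dp  0  -  1  -  2  1  3  2  1  3  1  4  2  2  3  2  2  3  2  4  2  3  3  3  3
(- denotes ∞ / unreachable)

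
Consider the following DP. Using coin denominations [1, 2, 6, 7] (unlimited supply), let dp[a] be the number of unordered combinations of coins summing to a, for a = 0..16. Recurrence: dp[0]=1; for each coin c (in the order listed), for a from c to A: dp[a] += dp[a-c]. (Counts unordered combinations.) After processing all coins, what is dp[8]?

after  coin     0     1     2     3     4     5     6     7     8     9    10    11    12    13    14    15    16
          1     1     1     1     1     1     1     1     1     1     1     1     1     1     1     1     1     1
          2     1     1     2     2     3     3     4     4     5     5     6     6     7     7     8     8     9
          6     1     1     2     2     3     3     5     5     7     7     9     9    12    12    15    15    18
          7     1     1     2     2     3     3     5     6     8     9    11    12    15    17    21    23    27

8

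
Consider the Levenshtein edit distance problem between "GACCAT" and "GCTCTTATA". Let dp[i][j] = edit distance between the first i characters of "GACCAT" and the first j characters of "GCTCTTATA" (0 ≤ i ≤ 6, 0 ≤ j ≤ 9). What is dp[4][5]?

   ''  G  C  T  C  T  T  A  T  A
''  0  1  2  3  4  5  6  7  8  9
 G  1  0  1  2  3  4  5  6  7  8
 A  2  1  1  2  3  4  5  5  6  7
 C  3  2  1  2  2  3  4  5  6  7
 C  4  3  2  2  2  3  4  5  6  7
 A  5  4  3  3  3  3  4  4  5  6
 T  6  5  4  3  4  3  3  4  4  5

3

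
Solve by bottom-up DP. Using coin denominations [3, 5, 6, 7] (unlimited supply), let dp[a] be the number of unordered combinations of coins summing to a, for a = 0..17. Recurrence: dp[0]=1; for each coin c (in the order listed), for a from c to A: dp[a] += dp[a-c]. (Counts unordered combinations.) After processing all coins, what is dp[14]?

3

after  coin     0     1     2     3     4     5     6     7     8     9    10    11    12    13    14    15    16    17
          3     1     0     0     1     0     0     1     0     0     1     0     0     1     0     0     1     0     0
          5     1     0     0     1     0     1     1     0     1     1     1     1     1     1     1     2     1     1
          6     1     0     0     1     0     1     2     0     1     2     1     2     3     1     2     4     2     3
          7     1     0     0     1     0     1     2     1     1     2     2     2     4     3     3     5     4     5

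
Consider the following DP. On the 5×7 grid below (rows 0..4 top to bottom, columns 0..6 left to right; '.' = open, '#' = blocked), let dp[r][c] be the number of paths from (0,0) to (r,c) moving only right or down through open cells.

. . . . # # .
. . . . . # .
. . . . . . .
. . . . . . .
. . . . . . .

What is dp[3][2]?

r\c   0   1   2   3   4   5   6
  0   1   1   1   1   0   0   0
  1   1   2   3   4   4   0   0
  2   1   3   6  10  14  14  14
  3   1   4  10  20  34  48  62
  4   1   5  15  35  69 117 179

10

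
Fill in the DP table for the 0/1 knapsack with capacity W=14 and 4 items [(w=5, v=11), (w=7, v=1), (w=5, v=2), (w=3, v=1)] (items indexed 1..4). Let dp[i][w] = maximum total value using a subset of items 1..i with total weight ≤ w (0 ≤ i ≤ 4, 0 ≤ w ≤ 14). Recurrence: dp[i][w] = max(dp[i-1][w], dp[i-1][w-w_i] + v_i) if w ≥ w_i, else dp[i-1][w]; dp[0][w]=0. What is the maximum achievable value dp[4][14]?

i\w   0   1   2   3   4   5   6   7   8   9  10  11  12  13  14
  0   0   0   0   0   0   0   0   0   0   0   0   0   0   0   0
  1   0   0   0   0   0  11  11  11  11  11  11  11  11  11  11
  2   0   0   0   0   0  11  11  11  11  11  11  11  12  12  12
  3   0   0   0   0   0  11  11  11  11  11  13  13  13  13  13
  4   0   0   0   1   1  11  11  11  12  12  13  13  13  14  14

14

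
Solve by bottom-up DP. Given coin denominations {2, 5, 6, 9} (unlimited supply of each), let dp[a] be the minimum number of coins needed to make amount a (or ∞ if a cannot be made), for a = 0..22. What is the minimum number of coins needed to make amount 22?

 a  0  1  2  3  4  5  6  7  8  9 10 11 12 13 14 15 16 17 18 19 20 21 22
dp  0  -  1  -  2  1  1  2  2  1  2  2  2  3  2  2  3  3  2  3  3  3  4
(- denotes ∞ / unreachable)

4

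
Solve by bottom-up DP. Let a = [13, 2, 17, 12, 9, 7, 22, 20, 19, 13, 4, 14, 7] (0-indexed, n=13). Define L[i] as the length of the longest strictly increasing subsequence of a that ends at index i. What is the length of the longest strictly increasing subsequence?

4

   i    0    1    2    3    4    5    6    7    8    9   10   11   12
a[i]   13    2   17   12    9    7   22   20   19   13    4   14    7
L[i]    1    1    2    2    2    2    3    3    3    3    2    4    3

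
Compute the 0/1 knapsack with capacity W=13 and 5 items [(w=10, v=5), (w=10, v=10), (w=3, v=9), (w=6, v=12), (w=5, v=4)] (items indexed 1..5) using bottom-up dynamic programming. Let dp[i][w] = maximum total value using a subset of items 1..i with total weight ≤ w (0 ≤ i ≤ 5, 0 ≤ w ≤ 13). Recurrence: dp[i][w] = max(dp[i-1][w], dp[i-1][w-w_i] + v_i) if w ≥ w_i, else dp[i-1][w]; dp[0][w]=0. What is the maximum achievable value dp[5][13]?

i\w   0   1   2   3   4   5   6   7   8   9  10  11  12  13
  0   0   0   0   0   0   0   0   0   0   0   0   0   0   0
  1   0   0   0   0   0   0   0   0   0   0   5   5   5   5
  2   0   0   0   0   0   0   0   0   0   0  10  10  10  10
  3   0   0   0   9   9   9   9   9   9   9  10  10  10  19
  4   0   0   0   9   9   9  12  12  12  21  21  21  21  21
  5   0   0   0   9   9   9  12  12  13  21  21  21  21  21

21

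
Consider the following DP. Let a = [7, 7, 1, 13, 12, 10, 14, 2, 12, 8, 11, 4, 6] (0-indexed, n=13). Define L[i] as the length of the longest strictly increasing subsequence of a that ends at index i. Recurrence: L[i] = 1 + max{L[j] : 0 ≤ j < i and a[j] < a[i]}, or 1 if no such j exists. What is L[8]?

   i    0    1    2    3    4    5    6    7    8    9   10   11   12
a[i]    7    7    1   13   12   10   14    2   12    8   11    4    6
L[i]    1    1    1    2    2    2    3    2    3    3    4    3    4

3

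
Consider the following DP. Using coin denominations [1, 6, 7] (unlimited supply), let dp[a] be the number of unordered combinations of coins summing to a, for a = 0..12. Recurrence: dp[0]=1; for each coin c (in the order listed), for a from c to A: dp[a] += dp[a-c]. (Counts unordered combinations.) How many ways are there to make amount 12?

4

after  coin     0     1     2     3     4     5     6     7     8     9    10    11    12
          1     1     1     1     1     1     1     1     1     1     1     1     1     1
          6     1     1     1     1     1     1     2     2     2     2     2     2     3
          7     1     1     1     1     1     1     2     3     3     3     3     3     4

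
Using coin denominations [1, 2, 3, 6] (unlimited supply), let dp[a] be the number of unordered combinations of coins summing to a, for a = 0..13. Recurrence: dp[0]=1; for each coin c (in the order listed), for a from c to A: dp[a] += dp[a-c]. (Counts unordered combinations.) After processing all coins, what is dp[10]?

18

after  coin     0     1     2     3     4     5     6     7     8     9    10    11    12    13
          1     1     1     1     1     1     1     1     1     1     1     1     1     1     1
          2     1     1     2     2     3     3     4     4     5     5     6     6     7     7
          3     1     1     2     3     4     5     7     8    10    12    14    16    19    21
          6     1     1     2     3     4     5     8     9    12    15    18    21    27    30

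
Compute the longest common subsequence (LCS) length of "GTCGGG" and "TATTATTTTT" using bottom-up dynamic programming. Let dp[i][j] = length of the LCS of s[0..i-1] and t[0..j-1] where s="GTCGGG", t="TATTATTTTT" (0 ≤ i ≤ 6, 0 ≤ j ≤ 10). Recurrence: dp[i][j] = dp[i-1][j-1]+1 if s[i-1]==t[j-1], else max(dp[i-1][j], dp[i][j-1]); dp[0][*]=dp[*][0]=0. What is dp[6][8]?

1

   ''  T  A  T  T  A  T  T  T  T  T
''  0  0  0  0  0  0  0  0  0  0  0
 G  0  0  0  0  0  0  0  0  0  0  0
 T  0  1  1  1  1  1  1  1  1  1  1
 C  0  1  1  1  1  1  1  1  1  1  1
 G  0  1  1  1  1  1  1  1  1  1  1
 G  0  1  1  1  1  1  1  1  1  1  1
 G  0  1  1  1  1  1  1  1  1  1  1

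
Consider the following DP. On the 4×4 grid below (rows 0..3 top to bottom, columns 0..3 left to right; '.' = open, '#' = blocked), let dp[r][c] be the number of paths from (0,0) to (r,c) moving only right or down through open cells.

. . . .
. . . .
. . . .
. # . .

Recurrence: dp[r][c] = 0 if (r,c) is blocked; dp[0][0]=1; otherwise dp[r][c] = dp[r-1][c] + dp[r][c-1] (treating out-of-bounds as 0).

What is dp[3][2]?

r\c   0   1   2   3
  0   1   1   1   1
  1   1   2   3   4
  2   1   3   6  10
  3   1   0   6  16

6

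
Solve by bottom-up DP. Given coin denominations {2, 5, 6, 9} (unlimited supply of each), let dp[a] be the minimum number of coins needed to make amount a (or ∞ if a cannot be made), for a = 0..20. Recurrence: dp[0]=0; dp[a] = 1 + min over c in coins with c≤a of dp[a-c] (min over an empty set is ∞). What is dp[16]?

3

 a  0  1  2  3  4  5  6  7  8  9 10 11 12 13 14 15 16 17 18 19 20
dp  0  -  1  -  2  1  1  2  2  1  2  2  2  3  2  2  3  3  2  3  3
(- denotes ∞ / unreachable)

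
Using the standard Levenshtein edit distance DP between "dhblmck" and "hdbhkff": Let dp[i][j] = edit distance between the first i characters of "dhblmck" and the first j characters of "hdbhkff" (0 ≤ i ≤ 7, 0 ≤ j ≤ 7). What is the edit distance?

   ''  h  d  b  h  k  f  f
''  0  1  2  3  4  5  6  7
 d  1  1  1  2  3  4  5  6
 h  2  1  2  2  2  3  4  5
 b  3  2  2  2  3  3  4  5
 l  4  3  3  3  3  4  4  5
 m  5  4  4  4  4  4  5  5
 c  6  5  5  5  5  5  5  6
 k  7  6  6  6  6  5  6  6

6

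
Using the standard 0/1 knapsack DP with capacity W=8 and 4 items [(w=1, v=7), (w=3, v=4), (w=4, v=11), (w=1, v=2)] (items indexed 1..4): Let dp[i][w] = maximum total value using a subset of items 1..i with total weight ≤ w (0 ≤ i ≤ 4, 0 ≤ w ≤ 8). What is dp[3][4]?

i\w   0   1   2   3   4   5   6   7   8
  0   0   0   0   0   0   0   0   0   0
  1   0   7   7   7   7   7   7   7   7
  2   0   7   7   7  11  11  11  11  11
  3   0   7   7   7  11  18  18  18  22
  4   0   7   9   9  11  18  20  20  22

11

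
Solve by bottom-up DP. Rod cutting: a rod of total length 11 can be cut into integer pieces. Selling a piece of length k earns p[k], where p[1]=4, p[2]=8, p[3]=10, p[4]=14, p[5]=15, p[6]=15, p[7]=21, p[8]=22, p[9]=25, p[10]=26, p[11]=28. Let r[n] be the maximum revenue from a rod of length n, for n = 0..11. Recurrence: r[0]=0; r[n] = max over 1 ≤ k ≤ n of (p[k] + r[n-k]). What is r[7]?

28

   n    0    1    2    3    4    5    6    7    8    9   10   11
r[n]    0    4    8   12   16   20   24   28   32   36   40   44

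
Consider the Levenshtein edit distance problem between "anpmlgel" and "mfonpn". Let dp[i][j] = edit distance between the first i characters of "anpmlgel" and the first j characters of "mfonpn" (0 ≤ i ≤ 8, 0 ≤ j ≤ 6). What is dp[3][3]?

3

   ''  m  f  o  n  p  n
''  0  1  2  3  4  5  6
 a  1  1  2  3  4  5  6
 n  2  2  2  3  3  4  5
 p  3  3  3  3  4  3  4
 m  4  3  4  4  4  4  4
 l  5  4  4  5  5  5  5
 g  6  5  5  5  6  6  6
 e  7  6  6  6  6  7  7
 l  8  7  7  7  7  7  8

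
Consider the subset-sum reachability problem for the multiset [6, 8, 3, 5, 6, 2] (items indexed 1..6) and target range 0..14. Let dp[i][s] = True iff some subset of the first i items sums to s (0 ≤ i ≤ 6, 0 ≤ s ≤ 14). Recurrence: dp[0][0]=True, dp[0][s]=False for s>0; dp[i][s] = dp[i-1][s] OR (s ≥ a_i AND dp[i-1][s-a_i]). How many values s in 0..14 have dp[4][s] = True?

i\s   0   1   2   3   4   5   6   7   8   9  10  11  12  13  14
  0   T   F   F   F   F   F   F   F   F   F   F   F   F   F   F
  1   T   F   F   F   F   F   T   F   F   F   F   F   F   F   F
  2   T   F   F   F   F   F   T   F   T   F   F   F   F   F   T
  3   T   F   F   T   F   F   T   F   T   T   F   T   F   F   T
  4   T   F   F   T   F   T   T   F   T   T   F   T   F   T   T
  5   T   F   F   T   F   T   T   F   T   T   F   T   T   T   T
  6   T   F   T   T   F   T   T   T   T   T   T   T   T   T   T

9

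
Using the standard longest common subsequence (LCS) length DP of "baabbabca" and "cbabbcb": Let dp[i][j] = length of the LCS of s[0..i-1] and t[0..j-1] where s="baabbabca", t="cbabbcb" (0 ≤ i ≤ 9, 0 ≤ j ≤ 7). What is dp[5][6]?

   ''  c  b  a  b  b  c  b
''  0  0  0  0  0  0  0  0
 b  0  0  1  1  1  1  1  1
 a  0  0  1  2  2  2  2  2
 a  0  0  1  2  2  2  2  2
 b  0  0  1  2  3  3  3  3
 b  0  0  1  2  3  4  4  4
 a  0  0  1  2  3  4  4  4
 b  0  0  1  2  3  4  4  5
 c  0  1  1  2  3  4  5  5
 a  0  1  1  2  3  4  5  5

4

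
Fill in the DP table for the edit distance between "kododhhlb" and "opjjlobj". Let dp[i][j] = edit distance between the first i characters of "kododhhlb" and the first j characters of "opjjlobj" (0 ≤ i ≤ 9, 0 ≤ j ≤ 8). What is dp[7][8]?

   ''  o  p  j  j  l  o  b  j
''  0  1  2  3  4  5  6  7  8
 k  1  1  2  3  4  5  6  7  8
 o  2  1  2  3  4  5  5  6  7
 d  3  2  2  3  4  5  6  6  7
 o  4  3  3  3  4  5  5  6  7
 d  5  4  4  4  4  5  6  6  7
 h  6  5  5  5  5  5  6  7  7
 h  7  6  6  6  6  6  6  7  8
 l  8  7  7  7  7  6  7  7  8
 b  9  8  8  8  8  7  7  7  8

8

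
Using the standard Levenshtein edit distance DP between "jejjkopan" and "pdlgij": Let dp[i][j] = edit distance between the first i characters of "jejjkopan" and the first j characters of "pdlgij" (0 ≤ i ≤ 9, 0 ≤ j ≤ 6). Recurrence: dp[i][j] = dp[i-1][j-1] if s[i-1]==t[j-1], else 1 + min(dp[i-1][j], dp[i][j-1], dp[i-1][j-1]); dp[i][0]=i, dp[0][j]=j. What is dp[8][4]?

   ''  p  d  l  g  i  j
''  0  1  2  3  4  5  6
 j  1  1  2  3  4  5  5
 e  2  2  2  3  4  5  6
 j  3  3  3  3  4  5  5
 j  4  4  4  4  4  5  5
 k  5  5  5  5  5  5  6
 o  6  6  6  6  6  6  6
 p  7  6  7  7  7  7  7
 a  8  7  7  8  8  8  8
 n  9  8  8  8  9  9  9

8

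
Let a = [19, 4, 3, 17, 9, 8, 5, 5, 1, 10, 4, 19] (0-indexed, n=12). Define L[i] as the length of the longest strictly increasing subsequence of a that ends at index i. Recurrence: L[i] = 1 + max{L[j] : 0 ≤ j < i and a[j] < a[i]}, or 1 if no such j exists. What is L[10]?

   i    0    1    2    3    4    5    6    7    8    9   10   11
a[i]   19    4    3   17    9    8    5    5    1   10    4   19
L[i]    1    1    1    2    2    2    2    2    1    3    2    4

2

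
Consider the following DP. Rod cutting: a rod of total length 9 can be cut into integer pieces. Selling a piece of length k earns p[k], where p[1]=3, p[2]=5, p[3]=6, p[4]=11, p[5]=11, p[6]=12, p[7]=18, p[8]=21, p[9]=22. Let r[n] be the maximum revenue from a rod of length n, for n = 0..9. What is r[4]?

12

   n    0    1    2    3    4    5    6    7    8    9
r[n]    0    3    6    9   12   15   18   21   24   27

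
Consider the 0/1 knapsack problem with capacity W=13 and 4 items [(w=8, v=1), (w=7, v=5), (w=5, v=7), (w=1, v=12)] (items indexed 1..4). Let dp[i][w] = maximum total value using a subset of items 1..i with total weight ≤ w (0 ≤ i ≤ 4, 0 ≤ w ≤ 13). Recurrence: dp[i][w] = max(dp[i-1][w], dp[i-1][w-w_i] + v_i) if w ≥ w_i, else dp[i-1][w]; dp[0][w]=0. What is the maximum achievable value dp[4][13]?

i\w   0   1   2   3   4   5   6   7   8   9  10  11  12  13
  0   0   0   0   0   0   0   0   0   0   0   0   0   0   0
  1   0   0   0   0   0   0   0   0   1   1   1   1   1   1
  2   0   0   0   0   0   0   0   5   5   5   5   5   5   5
  3   0   0   0   0   0   7   7   7   7   7   7   7  12  12
  4   0  12  12  12  12  12  19  19  19  19  19  19  19  24

24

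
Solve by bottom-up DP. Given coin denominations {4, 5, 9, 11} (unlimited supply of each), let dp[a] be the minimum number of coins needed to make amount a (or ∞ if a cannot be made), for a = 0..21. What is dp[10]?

2

 a  0  1  2  3  4  5  6  7  8  9 10 11 12 13 14 15 16 17 18 19 20 21
dp  0  -  -  -  1  1  -  -  2  1  2  1  3  2  2  2  2  3  2  3  2  3
(- denotes ∞ / unreachable)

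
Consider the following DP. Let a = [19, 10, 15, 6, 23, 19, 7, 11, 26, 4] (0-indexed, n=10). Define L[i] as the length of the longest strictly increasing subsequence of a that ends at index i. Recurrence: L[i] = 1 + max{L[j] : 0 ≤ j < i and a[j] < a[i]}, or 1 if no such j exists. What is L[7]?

3

   i    0    1    2    3    4    5    6    7    8    9
a[i]   19   10   15    6   23   19    7   11   26    4
L[i]    1    1    2    1    3    3    2    3    4    1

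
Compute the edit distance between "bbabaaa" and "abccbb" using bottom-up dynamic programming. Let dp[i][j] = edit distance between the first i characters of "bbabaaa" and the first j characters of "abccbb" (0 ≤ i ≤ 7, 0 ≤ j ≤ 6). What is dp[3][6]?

4

   ''  a  b  c  c  b  b
''  0  1  2  3  4  5  6
 b  1  1  1  2  3  4  5
 b  2  2  1  2  3  3  4
 a  3  2  2  2  3  4  4
 b  4  3  2  3  3  3  4
 a  5  4  3  3  4  4  4
 a  6  5  4  4  4  5  5
 a  7  6  5  5  5  5  6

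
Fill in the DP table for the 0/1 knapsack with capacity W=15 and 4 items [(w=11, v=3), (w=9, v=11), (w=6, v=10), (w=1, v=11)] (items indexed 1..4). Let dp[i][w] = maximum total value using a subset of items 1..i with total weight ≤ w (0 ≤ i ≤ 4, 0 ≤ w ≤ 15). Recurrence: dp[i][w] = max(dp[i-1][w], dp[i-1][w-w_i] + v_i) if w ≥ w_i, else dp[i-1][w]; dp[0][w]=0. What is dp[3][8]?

i\w   0   1   2   3   4   5   6   7   8   9  10  11  12  13  14  15
  0   0   0   0   0   0   0   0   0   0   0   0   0   0   0   0   0
  1   0   0   0   0   0   0   0   0   0   0   0   3   3   3   3   3
  2   0   0   0   0   0   0   0   0   0  11  11  11  11  11  11  11
  3   0   0   0   0   0   0  10  10  10  11  11  11  11  11  11  21
  4   0  11  11  11  11  11  11  21  21  21  22  22  22  22  22  22

10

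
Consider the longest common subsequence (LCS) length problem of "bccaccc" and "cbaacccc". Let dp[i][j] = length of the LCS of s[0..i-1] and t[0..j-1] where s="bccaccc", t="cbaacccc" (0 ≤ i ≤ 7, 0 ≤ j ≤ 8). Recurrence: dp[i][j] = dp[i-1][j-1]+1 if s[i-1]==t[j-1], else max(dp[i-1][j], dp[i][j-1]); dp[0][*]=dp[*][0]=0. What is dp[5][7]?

   ''  c  b  a  a  c  c  c  c
''  0  0  0  0  0  0  0  0  0
 b  0  0  1  1  1  1  1  1  1
 c  0  1  1  1  1  2  2  2  2
 c  0  1  1  1  1  2  3  3  3
 a  0  1  1  2  2  2  3  3  3
 c  0  1  1  2  2  3  3  4  4
 c  0  1  1  2  2  3  4  4  5
 c  0  1  1  2  2  3  4  5  5

4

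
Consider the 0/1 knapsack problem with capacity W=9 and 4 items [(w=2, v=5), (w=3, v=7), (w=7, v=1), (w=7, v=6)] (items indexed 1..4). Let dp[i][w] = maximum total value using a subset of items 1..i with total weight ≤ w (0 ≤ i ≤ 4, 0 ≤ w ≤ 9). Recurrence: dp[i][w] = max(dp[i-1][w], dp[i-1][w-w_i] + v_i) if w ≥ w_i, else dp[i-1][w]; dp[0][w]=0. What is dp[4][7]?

12

i\w   0   1   2   3   4   5   6   7   8   9
  0   0   0   0   0   0   0   0   0   0   0
  1   0   0   5   5   5   5   5   5   5   5
  2   0   0   5   7   7  12  12  12  12  12
  3   0   0   5   7   7  12  12  12  12  12
  4   0   0   5   7   7  12  12  12  12  12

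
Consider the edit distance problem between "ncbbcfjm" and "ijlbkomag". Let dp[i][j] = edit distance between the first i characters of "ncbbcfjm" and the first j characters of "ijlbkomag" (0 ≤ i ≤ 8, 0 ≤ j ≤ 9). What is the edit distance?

8

   ''  i  j  l  b  k  o  m  a  g
''  0  1  2  3  4  5  6  7  8  9
 n  1  1  2  3  4  5  6  7  8  9
 c  2  2  2  3  4  5  6  7  8  9
 b  3  3  3  3  3  4  5  6  7  8
 b  4  4  4  4  3  4  5  6  7  8
 c  5  5  5  5  4  4  5  6  7  8
 f  6  6  6  6  5  5  5  6  7  8
 j  7  7  6  7  6  6  6  6  7  8
 m  8  8  7  7  7  7  7  6  7  8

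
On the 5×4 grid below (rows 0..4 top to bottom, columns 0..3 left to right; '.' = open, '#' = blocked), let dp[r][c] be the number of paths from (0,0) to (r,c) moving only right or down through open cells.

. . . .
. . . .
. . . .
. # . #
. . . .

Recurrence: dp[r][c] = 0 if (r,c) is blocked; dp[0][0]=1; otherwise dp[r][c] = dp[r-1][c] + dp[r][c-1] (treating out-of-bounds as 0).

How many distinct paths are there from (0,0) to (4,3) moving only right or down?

r\c   0   1   2   3
  0   1   1   1   1
  1   1   2   3   4
  2   1   3   6  10
  3   1   0   6   0
  4   1   1   7   7

7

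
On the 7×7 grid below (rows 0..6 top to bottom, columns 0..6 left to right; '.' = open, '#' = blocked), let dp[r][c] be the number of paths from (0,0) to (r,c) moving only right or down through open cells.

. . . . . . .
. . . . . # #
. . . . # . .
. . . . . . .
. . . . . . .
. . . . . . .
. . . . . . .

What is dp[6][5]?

r\c   0   1   2   3   4   5   6
  0   1   1   1   1   1   1   1
  1   1   2   3   4   5   0   0
  2   1   3   6  10   0   0   0
  3   1   4  10  20  20  20  20
  4   1   5  15  35  55  75  95
  5   1   6  21  56 111 186 281
  6   1   7  28  84 195 381 662

381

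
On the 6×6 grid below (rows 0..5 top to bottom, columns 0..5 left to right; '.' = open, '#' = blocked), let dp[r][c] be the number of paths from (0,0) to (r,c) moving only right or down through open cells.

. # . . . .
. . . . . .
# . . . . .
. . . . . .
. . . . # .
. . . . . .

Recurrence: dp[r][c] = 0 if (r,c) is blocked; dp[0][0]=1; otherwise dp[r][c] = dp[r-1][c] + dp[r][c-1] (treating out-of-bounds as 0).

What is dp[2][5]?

5

r\c   0   1   2   3   4   5
  0   1   0   0   0   0   0
  1   1   1   1   1   1   1
  2   0   1   2   3   4   5
  3   0   1   3   6  10  15
  4   0   1   4  10   0  15
  5   0   1   5  15  15  30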